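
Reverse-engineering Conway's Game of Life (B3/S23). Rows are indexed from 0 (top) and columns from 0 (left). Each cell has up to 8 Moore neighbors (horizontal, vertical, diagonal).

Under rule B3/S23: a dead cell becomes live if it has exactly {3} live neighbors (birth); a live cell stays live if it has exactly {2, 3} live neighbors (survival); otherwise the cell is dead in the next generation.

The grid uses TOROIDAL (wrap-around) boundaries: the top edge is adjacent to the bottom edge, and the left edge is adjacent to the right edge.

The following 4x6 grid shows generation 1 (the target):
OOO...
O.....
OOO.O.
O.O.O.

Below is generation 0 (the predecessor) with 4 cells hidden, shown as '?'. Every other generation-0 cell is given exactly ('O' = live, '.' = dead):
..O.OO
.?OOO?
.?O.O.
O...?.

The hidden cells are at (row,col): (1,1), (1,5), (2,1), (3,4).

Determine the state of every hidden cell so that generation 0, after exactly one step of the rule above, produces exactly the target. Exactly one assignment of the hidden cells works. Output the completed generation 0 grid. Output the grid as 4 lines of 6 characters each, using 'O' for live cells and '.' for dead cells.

Answer: ..O.OO
..OOOO
.OO.O.
O.....

Derivation:
Hidden generation-0 cells (in order): (1,1), (1,5), (2,1), (3,4).
A hidden cell only influences target cells in its own 3x3 neighborhood. Try each of the 2^4 = 16 assignments, step the completed generation 0 forward once under B3/S23, and compare with the target:
  (1,1)=. (1,5)=. (2,1)=. (3,4)=. -> step gives (0,0)='.' but target has 'O' -> reject
  (1,1)=. (1,5)=. (2,1)=. (3,4)=O -> step gives (0,0)='.' but target has 'O' -> reject
  (1,1)=. (1,5)=. (2,1)=O (3,4)=. -> step gives (0,0)='.' but target has 'O' -> reject
  (1,1)=. (1,5)=. (2,1)=O (3,4)=O -> step gives (0,0)='.' but target has 'O' -> reject
  (1,1)=. (1,5)=O (2,1)=. (3,4)=. -> step gives (1,0)='.' but target has 'O' -> reject
  (1,1)=. (1,5)=O (2,1)=. (3,4)=O -> step gives (1,0)='.' but target has 'O' -> reject
  (1,1)=. (1,5)=O (2,1)=O (3,4)=. -> step reproduces the target at every cell -> ACCEPT
  (1,1)=. (1,5)=O (2,1)=O (3,4)=O -> step gives (2,4)='.' but target has 'O' -> reject
  (1,1)=O (1,5)=. (2,1)=. (3,4)=. -> step gives (0,1)='.' but target has 'O' -> reject
  (1,1)=O (1,5)=. (2,1)=. (3,4)=O -> step gives (0,1)='.' but target has 'O' -> reject
  (1,1)=O (1,5)=. (2,1)=O (3,4)=. -> step gives (0,1)='.' but target has 'O' -> reject
  (1,1)=O (1,5)=. (2,1)=O (3,4)=O -> step gives (0,1)='.' but target has 'O' -> reject
  (1,1)=O (1,5)=O (2,1)=. (3,4)=. -> step gives (0,0)='.' but target has 'O' -> reject
  (1,1)=O (1,5)=O (2,1)=. (3,4)=O -> step gives (0,0)='.' but target has 'O' -> reject
  (1,1)=O (1,5)=O (2,1)=O (3,4)=. -> step gives (0,0)='.' but target has 'O' -> reject
  (1,1)=O (1,5)=O (2,1)=O (3,4)=O -> step gives (0,0)='.' but target has 'O' -> reject
Unique solution: (1,1)=dead, (1,5)=live, (2,1)=live, (3,4)=dead.
Check: live-neighbor counts of every cell in the completed generation 0:
332544
344654
333534
243434
Applying B3/S23 to generation 0 with these counts gives:
OOO...
O.....
OOO.O.
O.O.O.
which matches the target exactly.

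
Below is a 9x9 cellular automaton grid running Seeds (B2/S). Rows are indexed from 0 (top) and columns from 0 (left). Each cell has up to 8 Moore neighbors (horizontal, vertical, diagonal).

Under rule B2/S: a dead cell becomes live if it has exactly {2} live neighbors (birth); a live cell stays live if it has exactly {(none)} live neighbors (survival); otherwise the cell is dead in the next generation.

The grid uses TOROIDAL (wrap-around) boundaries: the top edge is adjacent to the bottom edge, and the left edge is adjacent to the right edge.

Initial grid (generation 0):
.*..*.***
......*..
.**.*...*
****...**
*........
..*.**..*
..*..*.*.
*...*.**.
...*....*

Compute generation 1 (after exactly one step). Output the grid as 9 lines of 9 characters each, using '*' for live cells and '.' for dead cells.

Simulating step by step:
Generation 0 (given above): 30 live cells
Generation 1: 15 live cells
(generation 1 grid is the final answer)

Answer: ..**.....
....*....
.....**..
....*....
.....**..
*......*.
*........
.**......
.**......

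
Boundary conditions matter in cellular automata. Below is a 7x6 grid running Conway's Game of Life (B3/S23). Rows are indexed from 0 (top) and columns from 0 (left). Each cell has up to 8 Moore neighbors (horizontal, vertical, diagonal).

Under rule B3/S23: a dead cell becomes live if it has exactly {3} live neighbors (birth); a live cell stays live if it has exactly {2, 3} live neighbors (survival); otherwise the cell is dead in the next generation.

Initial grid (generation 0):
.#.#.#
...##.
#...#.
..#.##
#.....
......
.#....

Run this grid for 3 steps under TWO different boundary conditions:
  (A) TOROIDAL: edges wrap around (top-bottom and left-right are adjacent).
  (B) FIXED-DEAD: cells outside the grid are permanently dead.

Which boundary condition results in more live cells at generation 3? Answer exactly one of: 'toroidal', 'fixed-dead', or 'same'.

Under TOROIDAL boundary, generation 3:
#..##.
.###..
..#...
.#.#..
#...#.
#....#
#.....
Population = 14

Under FIXED-DEAD boundary, generation 3:
..#.#.
..#..#
.....#
....##
......
......
......
Population = 7

Comparison: toroidal=14, fixed-dead=7 -> toroidal

Answer: toroidal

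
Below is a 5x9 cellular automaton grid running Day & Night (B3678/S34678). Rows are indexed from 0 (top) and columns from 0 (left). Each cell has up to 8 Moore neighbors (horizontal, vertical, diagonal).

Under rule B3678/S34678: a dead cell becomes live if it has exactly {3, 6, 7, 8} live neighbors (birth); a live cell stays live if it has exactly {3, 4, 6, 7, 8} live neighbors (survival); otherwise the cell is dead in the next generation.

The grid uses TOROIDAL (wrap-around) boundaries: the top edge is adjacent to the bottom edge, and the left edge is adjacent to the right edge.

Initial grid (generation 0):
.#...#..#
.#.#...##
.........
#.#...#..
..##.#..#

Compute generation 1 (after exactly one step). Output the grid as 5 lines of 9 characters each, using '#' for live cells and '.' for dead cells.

Answer: ...#..#.#
..#......
###....##
.#.#.....
..#.#.##.

Derivation:
Simulating step by step:
Generation 0 (given above): 14 live cells
Generation 1: 15 live cells
(generation 1 grid is the final answer)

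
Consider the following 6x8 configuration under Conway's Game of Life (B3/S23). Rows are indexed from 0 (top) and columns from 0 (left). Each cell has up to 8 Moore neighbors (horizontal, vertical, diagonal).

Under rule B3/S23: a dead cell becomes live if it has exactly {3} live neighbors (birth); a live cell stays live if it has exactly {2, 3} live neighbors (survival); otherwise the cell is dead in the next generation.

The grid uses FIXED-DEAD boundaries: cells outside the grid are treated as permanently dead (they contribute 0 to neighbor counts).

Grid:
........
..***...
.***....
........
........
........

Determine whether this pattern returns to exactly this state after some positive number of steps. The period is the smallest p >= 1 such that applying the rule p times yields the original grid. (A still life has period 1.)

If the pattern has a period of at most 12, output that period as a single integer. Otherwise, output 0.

Answer: 2

Derivation:
Simulating and comparing each generation to the original:
Gen 0 (original, given above): 6 live cells
Gen 1: 6 live cells, differs from original
Gen 2: 6 live cells, MATCHES original -> period = 2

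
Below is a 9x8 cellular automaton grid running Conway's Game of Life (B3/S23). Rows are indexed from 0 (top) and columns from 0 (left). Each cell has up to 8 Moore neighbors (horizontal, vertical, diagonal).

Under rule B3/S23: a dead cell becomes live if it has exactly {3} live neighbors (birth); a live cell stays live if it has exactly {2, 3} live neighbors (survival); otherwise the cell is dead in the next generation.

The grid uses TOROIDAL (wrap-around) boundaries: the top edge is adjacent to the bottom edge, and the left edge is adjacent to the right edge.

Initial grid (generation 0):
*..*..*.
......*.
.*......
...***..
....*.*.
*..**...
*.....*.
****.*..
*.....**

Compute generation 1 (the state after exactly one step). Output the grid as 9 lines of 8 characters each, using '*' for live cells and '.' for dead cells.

Answer: *....**.
.......*
....**..
...***..
........
...**...
*....*..
..*..*..
...****.

Derivation:
Simulating step by step:
Generation 0 (given above): 23 live cells
Generation 1: 19 live cells
(generation 1 grid is the final answer)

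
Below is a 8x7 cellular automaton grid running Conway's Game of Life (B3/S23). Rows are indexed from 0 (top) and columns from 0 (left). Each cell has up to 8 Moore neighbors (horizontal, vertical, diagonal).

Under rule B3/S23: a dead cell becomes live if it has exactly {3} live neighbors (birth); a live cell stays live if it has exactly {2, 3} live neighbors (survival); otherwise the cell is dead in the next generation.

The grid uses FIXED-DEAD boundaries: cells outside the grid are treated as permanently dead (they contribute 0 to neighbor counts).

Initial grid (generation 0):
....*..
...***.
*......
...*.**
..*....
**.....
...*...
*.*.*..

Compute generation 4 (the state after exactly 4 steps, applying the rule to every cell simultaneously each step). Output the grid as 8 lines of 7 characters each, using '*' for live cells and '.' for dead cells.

Simulating step by step:
Generation 0 (given above): 15 live cells
Generation 1: 16 live cells
...***.
...***.
...*..*
.......
.**....
.**....
*.**...
...*...
Generation 2: 13 live cells
...*.*.
..*...*
...*.*.
..*....
.**....
*......
...*...
..**...
Generation 3: 17 live cells
.......
..**.**
..**...
.***...
.**....
.**....
..**...
..**...
Generation 4: 6 live cells
(generation 4 grid is the final answer)

Answer: .......
..***..
.......
.......
*......
.......
.......
..**...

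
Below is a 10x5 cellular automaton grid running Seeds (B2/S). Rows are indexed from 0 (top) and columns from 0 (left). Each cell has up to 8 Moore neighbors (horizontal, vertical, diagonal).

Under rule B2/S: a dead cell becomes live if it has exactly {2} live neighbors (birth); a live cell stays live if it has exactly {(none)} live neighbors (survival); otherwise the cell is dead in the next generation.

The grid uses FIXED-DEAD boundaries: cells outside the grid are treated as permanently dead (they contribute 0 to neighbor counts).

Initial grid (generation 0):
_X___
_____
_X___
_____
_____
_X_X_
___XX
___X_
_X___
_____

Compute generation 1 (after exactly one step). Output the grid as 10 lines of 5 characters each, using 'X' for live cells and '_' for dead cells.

Answer: _____
XXX__
_____
_____
__X__
_____
_____
_____
__X__
_____

Derivation:
Simulating step by step:
Generation 0 (given above): 8 live cells
Generation 1: 5 live cells
(generation 1 grid is the final answer)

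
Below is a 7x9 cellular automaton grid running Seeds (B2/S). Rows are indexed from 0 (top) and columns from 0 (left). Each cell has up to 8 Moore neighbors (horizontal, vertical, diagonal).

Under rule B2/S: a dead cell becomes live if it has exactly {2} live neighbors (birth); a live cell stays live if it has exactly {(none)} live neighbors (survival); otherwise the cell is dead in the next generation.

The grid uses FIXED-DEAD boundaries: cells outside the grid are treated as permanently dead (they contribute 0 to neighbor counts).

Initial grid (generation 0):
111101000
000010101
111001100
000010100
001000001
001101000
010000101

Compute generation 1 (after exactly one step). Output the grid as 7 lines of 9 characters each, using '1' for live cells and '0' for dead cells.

Answer: 000000110
000000000
000000000
100000000
010000110
000010101
000111010

Derivation:
Simulating step by step:
Generation 0 (given above): 23 live cells
Generation 1: 13 live cells
(generation 1 grid is the final answer)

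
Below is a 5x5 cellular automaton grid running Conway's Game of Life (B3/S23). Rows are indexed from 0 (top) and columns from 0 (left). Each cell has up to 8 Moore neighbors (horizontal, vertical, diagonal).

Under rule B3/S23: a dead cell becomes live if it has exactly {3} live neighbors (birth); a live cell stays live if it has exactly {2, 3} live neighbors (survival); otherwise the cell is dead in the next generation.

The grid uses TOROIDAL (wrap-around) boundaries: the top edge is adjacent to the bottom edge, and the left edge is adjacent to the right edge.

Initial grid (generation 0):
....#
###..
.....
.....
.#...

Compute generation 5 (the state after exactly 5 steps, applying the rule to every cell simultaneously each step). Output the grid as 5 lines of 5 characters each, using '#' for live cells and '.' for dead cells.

Answer: #..#.
#..#.
.##..
.....
.##..

Derivation:
Simulating step by step:
Generation 0 (given above): 5 live cells
Generation 1: 4 live cells
..#..
##...
.#...
.....
.....
Generation 2: 6 live cells
.#...
###..
##...
.....
.....
Generation 3: 6 live cells
###..
..#..
#.#..
.....
.....
Generation 4: 7 live cells
.##..
#.##.
.#...
.....
.#...
Generation 5: 8 live cells
(generation 5 grid is the final answer)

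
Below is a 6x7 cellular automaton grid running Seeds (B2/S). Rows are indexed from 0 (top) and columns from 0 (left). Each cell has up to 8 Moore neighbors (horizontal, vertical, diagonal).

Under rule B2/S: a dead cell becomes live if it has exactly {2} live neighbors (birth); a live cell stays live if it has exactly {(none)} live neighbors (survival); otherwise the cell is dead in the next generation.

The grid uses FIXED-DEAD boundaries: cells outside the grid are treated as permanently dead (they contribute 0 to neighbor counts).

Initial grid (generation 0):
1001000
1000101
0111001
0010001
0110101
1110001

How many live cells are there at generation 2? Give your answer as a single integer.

Answer: 9

Derivation:
Simulating step by step:
Generation 0 (given above): 19 live cells
Generation 1: 7 live cells
0100110
0000000
1000100
1000100
0000000
0000000
Generation 2: 9 live cells
0000000
1101000
0101010
0101010
0000000
0000000
Population at generation 2: 9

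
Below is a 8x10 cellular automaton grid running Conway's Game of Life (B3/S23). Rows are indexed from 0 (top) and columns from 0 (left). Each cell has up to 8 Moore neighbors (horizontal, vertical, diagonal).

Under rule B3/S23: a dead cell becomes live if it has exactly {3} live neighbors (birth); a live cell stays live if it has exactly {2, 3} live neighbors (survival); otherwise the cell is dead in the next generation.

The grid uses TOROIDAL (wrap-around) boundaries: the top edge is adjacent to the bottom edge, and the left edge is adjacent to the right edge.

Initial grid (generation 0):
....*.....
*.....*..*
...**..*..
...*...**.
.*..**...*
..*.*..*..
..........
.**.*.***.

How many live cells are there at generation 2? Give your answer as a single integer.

Answer: 14

Derivation:
Simulating step by step:
Generation 0 (given above): 23 live cells
Generation 1: 36 live cells
**.*..*.**
...***....
...**.**.*
..**.****.
..*.****..
...***....
.**..**.*.
...*.*.*..
Generation 2: 14 live cells
*..*..****
..........
..........
..*.......
..*.....*.
.*........
..*....*..
...*.*....
Population at generation 2: 14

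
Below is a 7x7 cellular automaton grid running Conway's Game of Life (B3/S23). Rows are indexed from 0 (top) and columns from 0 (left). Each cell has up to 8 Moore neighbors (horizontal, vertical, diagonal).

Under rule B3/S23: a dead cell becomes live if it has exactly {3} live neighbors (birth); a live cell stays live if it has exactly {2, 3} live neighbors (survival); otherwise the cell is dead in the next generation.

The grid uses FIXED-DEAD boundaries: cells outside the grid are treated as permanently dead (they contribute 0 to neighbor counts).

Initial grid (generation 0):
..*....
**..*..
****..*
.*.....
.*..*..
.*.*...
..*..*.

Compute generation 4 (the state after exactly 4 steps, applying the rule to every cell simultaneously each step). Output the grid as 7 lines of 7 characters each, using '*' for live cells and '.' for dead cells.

Answer: .......
.......
..*....
.****..
*..**..
*...*..
.**....

Derivation:
Simulating step by step:
Generation 0 (given above): 16 live cells
Generation 1: 10 live cells
.*.....
*......
...*...
...*...
**.....
.*.**..
..*....
Generation 2: 10 live cells
.......
.......
.......
..*....
**.**..
**.*...
..**...
Generation 3: 10 live cells
.......
.......
.......
.***...
*..**..
*......
.***...
Generation 4: 12 live cells
(generation 4 grid is the final answer)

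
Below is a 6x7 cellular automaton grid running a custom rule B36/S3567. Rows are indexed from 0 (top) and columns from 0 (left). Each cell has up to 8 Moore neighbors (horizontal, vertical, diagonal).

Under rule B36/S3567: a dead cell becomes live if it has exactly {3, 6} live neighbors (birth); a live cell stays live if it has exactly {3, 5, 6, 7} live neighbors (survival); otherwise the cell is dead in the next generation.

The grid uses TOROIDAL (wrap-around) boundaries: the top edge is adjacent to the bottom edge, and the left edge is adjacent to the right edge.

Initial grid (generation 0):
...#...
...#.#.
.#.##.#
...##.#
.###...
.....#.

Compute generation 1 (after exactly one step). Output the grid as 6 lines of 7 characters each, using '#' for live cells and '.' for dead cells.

Simulating step by step:
Generation 0 (given above): 14 live cells
Generation 1: 11 live cells
(generation 1 grid is the final answer)

Answer: .......
...#...
#...#..
.###...
..##.#.
...##..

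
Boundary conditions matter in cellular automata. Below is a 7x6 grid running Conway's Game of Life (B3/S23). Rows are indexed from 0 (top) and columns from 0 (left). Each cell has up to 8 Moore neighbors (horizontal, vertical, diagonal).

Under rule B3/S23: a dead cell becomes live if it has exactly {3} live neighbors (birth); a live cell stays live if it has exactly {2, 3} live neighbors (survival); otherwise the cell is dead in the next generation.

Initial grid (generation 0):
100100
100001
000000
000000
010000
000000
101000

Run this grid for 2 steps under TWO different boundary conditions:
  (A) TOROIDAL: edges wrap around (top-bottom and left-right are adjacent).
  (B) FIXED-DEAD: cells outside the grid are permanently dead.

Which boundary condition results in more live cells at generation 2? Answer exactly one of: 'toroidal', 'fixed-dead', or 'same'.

Under TOROIDAL boundary, generation 2:
110001
100001
000000
000000
000000
000000
110000
Population = 7

Under FIXED-DEAD boundary, generation 2:
000000
000000
000000
000000
000000
000000
000000
Population = 0

Comparison: toroidal=7, fixed-dead=0 -> toroidal

Answer: toroidal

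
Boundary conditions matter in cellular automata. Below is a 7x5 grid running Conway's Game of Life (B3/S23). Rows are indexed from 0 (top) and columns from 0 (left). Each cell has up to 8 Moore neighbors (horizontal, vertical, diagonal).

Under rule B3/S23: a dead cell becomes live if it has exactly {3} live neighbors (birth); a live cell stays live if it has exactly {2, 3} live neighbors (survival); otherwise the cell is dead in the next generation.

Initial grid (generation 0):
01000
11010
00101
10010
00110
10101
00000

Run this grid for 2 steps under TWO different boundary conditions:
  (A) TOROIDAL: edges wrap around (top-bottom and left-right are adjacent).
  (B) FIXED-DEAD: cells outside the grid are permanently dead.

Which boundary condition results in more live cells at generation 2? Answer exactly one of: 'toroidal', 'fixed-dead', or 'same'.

Answer: toroidal

Derivation:
Under TOROIDAL boundary, generation 2:
00010
00011
00111
01100
10110
00111
00011
Population = 16

Under FIXED-DEAD boundary, generation 2:
10100
00010
10101
01101
00100
01110
00000
Population = 13

Comparison: toroidal=16, fixed-dead=13 -> toroidal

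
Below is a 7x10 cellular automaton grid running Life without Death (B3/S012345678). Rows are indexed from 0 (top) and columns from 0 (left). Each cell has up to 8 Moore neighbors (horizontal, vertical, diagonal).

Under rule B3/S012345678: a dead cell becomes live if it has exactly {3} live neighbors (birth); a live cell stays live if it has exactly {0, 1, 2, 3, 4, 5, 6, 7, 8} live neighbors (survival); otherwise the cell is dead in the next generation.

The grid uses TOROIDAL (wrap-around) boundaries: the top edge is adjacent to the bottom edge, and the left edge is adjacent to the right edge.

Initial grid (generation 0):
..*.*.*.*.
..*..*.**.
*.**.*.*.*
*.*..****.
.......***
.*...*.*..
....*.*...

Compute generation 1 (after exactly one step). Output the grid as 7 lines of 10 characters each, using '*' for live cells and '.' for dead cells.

Simulating step by step:
Generation 0 (given above): 28 live cells
Generation 1: 34 live cells
(generation 1 grid is the final answer)

Answer: ..*.*.*.*.
..*..*.**.
*.**.*.*.*
*.*******.
**...*.***
.*...*.*..
...**.*...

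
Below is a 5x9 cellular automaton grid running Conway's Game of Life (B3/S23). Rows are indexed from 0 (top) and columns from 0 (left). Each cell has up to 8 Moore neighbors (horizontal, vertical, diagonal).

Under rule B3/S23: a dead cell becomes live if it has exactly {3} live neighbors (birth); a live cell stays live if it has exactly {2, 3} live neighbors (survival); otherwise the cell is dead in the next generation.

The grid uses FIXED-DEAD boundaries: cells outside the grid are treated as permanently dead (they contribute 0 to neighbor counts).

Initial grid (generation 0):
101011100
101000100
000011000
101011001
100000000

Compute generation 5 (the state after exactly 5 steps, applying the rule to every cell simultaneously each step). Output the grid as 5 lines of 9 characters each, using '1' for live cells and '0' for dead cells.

Answer: 000111110
000110001
011010110
011101110
001000000

Derivation:
Simulating step by step:
Generation 0 (given above): 16 live cells
Generation 1: 11 live cells
000101100
000000100
000010100
010111000
010000000
Generation 2: 14 live cells
000001100
000010110
000110100
001111000
001010000
Generation 3: 13 live cells
000001110
000110010
001000110
001000000
001011000
Generation 4: 15 live cells
000011110
000110001
001000110
011001100
000100000
Generation 5: 20 live cells
(generation 5 grid is the final answer)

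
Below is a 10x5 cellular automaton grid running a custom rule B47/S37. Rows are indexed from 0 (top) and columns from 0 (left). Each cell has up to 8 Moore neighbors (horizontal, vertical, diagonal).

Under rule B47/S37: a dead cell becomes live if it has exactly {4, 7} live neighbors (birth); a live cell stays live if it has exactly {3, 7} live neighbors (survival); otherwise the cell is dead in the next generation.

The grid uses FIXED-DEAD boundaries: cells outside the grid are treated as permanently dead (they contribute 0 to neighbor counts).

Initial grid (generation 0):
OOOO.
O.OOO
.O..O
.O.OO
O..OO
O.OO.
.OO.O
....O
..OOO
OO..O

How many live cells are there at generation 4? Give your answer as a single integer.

Answer: 0

Derivation:
Simulating step by step:
Generation 0 (given above): 29 live cells
Generation 1: 12 live cells
.....
O...O
.O...
..O..
.O...
....O
.OO..
..O.O
....O
...O.
Generation 2: 3 live cells
.....
.....
.....
.....
.....
.....
...O.
...O.
...O.
.....
Generation 3: 0 live cells
.....
.....
.....
.....
.....
.....
.....
.....
.....
.....
Generation 4: 0 live cells
.....
.....
.....
.....
.....
.....
.....
.....
.....
.....
Population at generation 4: 0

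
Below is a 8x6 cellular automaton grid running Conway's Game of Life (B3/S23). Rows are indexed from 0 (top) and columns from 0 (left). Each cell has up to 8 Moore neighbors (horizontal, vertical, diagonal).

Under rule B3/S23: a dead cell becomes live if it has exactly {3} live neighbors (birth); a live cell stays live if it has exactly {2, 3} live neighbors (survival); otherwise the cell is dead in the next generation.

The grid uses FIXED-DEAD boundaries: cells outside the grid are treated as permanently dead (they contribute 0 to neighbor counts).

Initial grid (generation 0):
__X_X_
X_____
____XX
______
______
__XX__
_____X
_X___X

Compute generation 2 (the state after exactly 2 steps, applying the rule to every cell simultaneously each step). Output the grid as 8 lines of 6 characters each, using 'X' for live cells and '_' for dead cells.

Simulating step by step:
Generation 0 (given above): 10 live cells
Generation 1: 5 live cells
______
___XXX
______
______
______
______
__X_X_
______
Generation 2: 3 live cells
(generation 2 grid is the final answer)

Answer: ____X_
____X_
____X_
______
______
______
______
______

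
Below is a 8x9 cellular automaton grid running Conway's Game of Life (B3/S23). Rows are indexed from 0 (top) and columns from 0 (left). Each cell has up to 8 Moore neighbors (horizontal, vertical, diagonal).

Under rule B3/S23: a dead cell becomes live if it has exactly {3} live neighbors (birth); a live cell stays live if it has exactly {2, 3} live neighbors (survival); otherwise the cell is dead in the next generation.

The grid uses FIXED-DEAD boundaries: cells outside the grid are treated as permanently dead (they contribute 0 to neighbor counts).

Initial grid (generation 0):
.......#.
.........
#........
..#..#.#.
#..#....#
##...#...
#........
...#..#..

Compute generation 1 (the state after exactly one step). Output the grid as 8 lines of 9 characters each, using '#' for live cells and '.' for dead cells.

Answer: .........
.........
.........
.#.......
#.#.#.#..
##.......
##.......
.........

Derivation:
Simulating step by step:
Generation 0 (given above): 14 live cells
Generation 1: 9 live cells
(generation 1 grid is the final answer)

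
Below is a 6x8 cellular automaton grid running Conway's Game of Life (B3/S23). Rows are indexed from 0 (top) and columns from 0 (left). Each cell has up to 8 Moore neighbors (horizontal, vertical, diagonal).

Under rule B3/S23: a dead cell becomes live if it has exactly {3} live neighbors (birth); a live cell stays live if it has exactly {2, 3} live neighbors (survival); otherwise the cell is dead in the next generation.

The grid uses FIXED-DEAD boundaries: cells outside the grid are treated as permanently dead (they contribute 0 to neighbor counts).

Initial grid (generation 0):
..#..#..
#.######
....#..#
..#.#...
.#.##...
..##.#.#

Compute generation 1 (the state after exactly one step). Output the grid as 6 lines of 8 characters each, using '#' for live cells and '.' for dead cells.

Answer: .##..#..
.##....#
.##....#
..#.##..
.#...#..
..##....

Derivation:
Simulating step by step:
Generation 0 (given above): 20 live cells
Generation 1: 16 live cells
(generation 1 grid is the final answer)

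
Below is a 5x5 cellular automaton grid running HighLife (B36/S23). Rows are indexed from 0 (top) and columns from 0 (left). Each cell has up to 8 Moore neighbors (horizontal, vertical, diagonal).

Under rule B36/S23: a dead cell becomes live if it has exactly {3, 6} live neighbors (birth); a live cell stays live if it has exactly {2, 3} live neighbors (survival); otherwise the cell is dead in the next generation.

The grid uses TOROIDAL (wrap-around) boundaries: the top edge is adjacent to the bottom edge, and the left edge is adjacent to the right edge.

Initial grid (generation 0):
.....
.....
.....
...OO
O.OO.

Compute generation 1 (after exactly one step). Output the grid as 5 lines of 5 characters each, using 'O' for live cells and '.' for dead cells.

Answer: .....
.....
.....
..OOO
..OO.

Derivation:
Simulating step by step:
Generation 0 (given above): 5 live cells
Generation 1: 5 live cells
(generation 1 grid is the final answer)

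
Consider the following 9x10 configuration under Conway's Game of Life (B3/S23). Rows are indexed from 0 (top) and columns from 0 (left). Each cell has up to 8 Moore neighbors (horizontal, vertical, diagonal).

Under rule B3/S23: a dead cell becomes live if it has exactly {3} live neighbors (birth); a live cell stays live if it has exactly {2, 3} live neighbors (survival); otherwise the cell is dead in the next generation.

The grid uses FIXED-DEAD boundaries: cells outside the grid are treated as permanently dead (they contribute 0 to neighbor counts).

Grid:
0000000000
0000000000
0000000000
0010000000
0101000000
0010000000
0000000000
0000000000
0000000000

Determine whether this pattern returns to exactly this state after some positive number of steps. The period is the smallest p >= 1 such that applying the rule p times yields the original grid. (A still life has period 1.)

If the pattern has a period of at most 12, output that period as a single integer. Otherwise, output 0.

Answer: 1

Derivation:
Simulating and comparing each generation to the original:
Gen 0 (original, given above): 4 live cells
Gen 1: 4 live cells, MATCHES original -> period = 1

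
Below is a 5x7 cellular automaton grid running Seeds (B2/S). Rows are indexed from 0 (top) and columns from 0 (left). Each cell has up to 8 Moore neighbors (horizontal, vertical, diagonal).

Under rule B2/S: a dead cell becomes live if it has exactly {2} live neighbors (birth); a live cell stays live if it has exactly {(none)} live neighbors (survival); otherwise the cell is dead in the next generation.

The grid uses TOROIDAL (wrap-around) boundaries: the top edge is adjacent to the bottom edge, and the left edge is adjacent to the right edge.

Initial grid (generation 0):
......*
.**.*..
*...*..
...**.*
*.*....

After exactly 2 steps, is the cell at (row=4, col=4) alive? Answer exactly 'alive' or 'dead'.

Answer: dead

Derivation:
Simulating step by step:
Generation 0 (given above): 11 live cells
Generation 1: 6 live cells
.....*.
......*
......*
..*....
.*..*..
Generation 2: 13 live cells
*...*.*
*......
*....*.
**.*.*.
..**.*.

Cell (4,4) at generation 2: 0 -> dead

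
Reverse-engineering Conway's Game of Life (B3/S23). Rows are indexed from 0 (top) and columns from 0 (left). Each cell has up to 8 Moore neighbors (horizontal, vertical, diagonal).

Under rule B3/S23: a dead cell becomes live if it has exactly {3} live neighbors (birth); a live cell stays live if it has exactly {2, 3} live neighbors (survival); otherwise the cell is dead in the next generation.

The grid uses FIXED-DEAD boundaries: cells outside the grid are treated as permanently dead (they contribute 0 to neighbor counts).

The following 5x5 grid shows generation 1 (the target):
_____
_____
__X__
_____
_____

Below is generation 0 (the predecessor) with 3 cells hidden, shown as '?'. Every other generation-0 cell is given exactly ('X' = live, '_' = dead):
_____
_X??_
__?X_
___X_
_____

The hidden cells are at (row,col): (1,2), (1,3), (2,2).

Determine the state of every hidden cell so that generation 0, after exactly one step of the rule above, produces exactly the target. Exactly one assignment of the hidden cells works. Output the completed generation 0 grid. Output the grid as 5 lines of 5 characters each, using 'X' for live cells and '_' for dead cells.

Answer: _____
_X___
___X_
___X_
_____

Derivation:
Hidden generation-0 cells (in order): (1,2), (1,3), (2,2).
A hidden cell only influences target cells in its own 3x3 neighborhood. Try each of the 2^3 = 8 assignments, step the completed generation 0 forward once under B3/S23, and compare with the target:
  (1,2)=_ (1,3)=_ (2,2)=_ -> step reproduces the target at every cell -> ACCEPT
  (1,2)=_ (1,3)=_ (2,2)=X -> step gives (1,2)='X' but target has '_' -> reject
  (1,2)=_ (1,3)=X (2,2)=_ -> step gives (1,2)='X' but target has '_' -> reject
  (1,2)=_ (1,3)=X (2,2)=X -> step gives (1,3)='X' but target has '_' -> reject
  (1,2)=X (1,3)=_ (2,2)=_ -> step gives (1,2)='X' but target has '_' -> reject
  (1,2)=X (1,3)=_ (2,2)=X -> step gives (1,1)='X' but target has '_' -> reject
  (1,2)=X (1,3)=X (2,2)=_ -> step gives (0,2)='X' but target has '_' -> reject
  (1,2)=X (1,3)=X (2,2)=X -> step gives (0,2)='X' but target has '_' -> reject
Unique solution: (1,2)=dead, (1,3)=dead, (2,2)=dead.
Check: live-neighbor counts of every cell in the completed generation 0:
11100
10211
11312
00212
00111
Applying B3/S23 to generation 0 with these counts gives:
_____
_____
__X__
_____
_____
which matches the target exactly.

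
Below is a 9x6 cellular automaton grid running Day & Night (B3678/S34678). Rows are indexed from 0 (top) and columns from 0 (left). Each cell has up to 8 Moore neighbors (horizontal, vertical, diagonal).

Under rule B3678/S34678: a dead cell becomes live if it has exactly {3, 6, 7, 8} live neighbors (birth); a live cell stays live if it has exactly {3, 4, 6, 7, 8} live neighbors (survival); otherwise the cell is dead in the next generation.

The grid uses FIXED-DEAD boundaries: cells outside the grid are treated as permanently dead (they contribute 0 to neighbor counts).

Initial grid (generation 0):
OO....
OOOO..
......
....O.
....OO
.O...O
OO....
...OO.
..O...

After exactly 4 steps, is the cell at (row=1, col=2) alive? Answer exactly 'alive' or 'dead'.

Answer: alive

Derivation:
Simulating step by step:
Generation 0 (given above): 16 live cells
Generation 1: 18 live cells
OO....
OOO...
.OOO..
.....O
....OO
O...O.
..O.O.
.OO...
...O..
Generation 2: 16 live cells
OOO...
OO.O..
OOO...
..OO..
....OO
....O.
......
..O...
..O...
Generation 3: 11 live cells
OOO...
.OO...
O.....
..OOO.
....O.
.....O
......
......
......
Generation 4: 6 live cells
.OO...
..O...
......
...O..
....OO
......
......
......
......

Cell (1,2) at generation 4: 1 -> alive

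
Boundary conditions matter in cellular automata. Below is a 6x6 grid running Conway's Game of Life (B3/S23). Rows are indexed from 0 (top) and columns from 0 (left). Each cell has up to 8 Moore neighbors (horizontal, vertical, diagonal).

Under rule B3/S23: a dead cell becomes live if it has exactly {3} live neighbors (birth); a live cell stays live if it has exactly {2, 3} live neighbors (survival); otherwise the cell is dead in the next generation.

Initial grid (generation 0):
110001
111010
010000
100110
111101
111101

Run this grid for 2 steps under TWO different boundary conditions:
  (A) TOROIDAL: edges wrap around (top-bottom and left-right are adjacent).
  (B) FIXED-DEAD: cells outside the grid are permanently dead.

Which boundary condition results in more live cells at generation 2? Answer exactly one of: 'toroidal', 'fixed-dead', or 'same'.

Answer: fixed-dead

Derivation:
Under TOROIDAL boundary, generation 2:
000000
000000
000010
000110
000110
000000
Population = 5

Under FIXED-DEAD boundary, generation 2:
010000
010100
000010
000111
000100
000000
Population = 8

Comparison: toroidal=5, fixed-dead=8 -> fixed-dead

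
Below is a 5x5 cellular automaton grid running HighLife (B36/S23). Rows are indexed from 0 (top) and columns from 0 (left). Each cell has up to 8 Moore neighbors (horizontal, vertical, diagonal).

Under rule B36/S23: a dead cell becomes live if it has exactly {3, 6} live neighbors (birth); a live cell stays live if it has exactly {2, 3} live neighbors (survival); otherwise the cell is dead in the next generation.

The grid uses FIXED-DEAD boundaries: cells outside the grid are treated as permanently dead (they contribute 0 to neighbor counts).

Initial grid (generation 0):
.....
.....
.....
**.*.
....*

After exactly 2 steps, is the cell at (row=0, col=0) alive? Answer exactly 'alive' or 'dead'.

Simulating step by step:
Generation 0 (given above): 4 live cells
Generation 1: 0 live cells
.....
.....
.....
.....
.....
Generation 2: 0 live cells
.....
.....
.....
.....
.....

Cell (0,0) at generation 2: 0 -> dead

Answer: dead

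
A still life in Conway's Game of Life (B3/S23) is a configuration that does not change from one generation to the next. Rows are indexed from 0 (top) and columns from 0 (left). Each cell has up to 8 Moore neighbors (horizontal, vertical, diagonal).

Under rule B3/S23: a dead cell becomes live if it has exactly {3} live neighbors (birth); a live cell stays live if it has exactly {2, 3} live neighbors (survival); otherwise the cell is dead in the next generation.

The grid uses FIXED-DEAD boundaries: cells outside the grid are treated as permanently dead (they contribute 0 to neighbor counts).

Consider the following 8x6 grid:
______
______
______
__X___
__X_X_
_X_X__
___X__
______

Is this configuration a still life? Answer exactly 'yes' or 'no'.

Compute generation 1 and compare to generation 0 (given above):
Generation 1:
______
______
______
___X__
_XX___
___XX_
__X___
______
Cell (3,2) differs: gen0=1 vs gen1=0 -> NOT a still life.

Answer: no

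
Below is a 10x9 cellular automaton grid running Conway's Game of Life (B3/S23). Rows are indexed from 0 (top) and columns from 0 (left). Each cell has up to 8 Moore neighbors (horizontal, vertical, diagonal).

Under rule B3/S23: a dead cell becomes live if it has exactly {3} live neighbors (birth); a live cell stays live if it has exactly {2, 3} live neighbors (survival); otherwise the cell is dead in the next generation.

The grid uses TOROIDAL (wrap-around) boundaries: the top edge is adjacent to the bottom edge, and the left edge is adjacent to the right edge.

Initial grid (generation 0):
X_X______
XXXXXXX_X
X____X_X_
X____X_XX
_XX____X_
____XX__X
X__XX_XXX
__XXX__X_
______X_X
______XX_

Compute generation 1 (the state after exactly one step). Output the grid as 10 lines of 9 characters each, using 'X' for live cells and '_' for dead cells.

Simulating step by step:
Generation 0 (given above): 37 live cells
Generation 1: 34 live cells
(generation 1 grid is the final answer)

Answer: X_X_X____
__XXXXXX_
__XX_____
X______X_
_X__XX_X_
_XX_XX___
X_X___X__
X_X_X____
___X_XX_X
______XXX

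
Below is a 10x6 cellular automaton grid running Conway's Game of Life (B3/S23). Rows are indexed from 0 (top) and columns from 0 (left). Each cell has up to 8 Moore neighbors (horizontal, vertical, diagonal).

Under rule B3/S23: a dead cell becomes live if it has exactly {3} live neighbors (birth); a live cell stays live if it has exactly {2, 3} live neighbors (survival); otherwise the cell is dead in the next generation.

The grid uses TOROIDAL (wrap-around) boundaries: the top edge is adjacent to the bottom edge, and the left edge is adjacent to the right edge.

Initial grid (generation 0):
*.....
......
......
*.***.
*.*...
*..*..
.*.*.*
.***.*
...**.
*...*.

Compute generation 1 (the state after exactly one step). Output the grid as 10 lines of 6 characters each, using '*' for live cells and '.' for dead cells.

Simulating step by step:
Generation 0 (given above): 20 live cells
Generation 1: 21 live cells
(generation 1 grid is the final answer)

Answer: .....*
......
...*..
..**.*
*.*.*.
*..***
.*.*.*
.*...*
**....
...**.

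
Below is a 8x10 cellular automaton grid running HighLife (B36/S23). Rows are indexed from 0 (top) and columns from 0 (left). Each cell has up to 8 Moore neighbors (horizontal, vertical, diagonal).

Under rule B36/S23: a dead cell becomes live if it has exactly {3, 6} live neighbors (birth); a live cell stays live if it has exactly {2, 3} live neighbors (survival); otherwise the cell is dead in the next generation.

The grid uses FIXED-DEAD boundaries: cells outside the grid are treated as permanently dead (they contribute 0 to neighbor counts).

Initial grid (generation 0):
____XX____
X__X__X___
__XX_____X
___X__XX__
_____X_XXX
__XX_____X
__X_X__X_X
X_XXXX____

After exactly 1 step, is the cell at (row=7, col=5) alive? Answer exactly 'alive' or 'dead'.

Simulating step by step:
Generation 0 (given above): 27 live cells
Generation 1: 34 live cells
____XX____
__XX_X____
__XXX_XX__
__XXX_XX_X
__XXX__X_X
__XXX_XXXX
_____X__X_
_XX_XX____

Cell (7,5) at generation 1: 1 -> alive

Answer: alive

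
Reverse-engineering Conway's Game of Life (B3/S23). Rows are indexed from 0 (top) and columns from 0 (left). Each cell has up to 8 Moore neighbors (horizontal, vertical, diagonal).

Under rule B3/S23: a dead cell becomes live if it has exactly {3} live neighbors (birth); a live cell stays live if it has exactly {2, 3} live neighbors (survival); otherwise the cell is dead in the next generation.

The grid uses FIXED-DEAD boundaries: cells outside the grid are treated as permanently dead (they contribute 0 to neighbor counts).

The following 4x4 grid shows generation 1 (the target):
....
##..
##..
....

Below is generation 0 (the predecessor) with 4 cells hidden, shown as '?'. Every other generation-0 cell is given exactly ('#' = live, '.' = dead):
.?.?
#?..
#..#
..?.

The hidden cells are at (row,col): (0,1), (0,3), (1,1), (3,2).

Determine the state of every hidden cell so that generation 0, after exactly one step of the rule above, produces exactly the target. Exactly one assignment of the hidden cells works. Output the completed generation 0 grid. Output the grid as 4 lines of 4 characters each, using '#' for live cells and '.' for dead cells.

Answer: ....
##..
#..#
....

Derivation:
Hidden generation-0 cells (in order): (0,1), (0,3), (1,1), (3,2).
A hidden cell only influences target cells in its own 3x3 neighborhood. Try each of the 2^4 = 16 assignments, step the completed generation 0 forward once under B3/S23, and compare with the target:
  (0,1)=. (0,3)=. (1,1)=. (3,2)=. -> step gives (1,0)='.' but target has '#' -> reject
  (0,1)=. (0,3)=. (1,1)=. (3,2)=# -> step gives (1,0)='.' but target has '#' -> reject
  (0,1)=. (0,3)=. (1,1)=# (3,2)=. -> step reproduces the target at every cell -> ACCEPT
  (0,1)=. (0,3)=. (1,1)=# (3,2)=# -> step gives (2,1)='.' but target has '#' -> reject
  (0,1)=. (0,3)=# (1,1)=. (3,2)=. -> step gives (1,0)='.' but target has '#' -> reject
  (0,1)=. (0,3)=# (1,1)=. (3,2)=# -> step gives (1,0)='.' but target has '#' -> reject
  (0,1)=. (0,3)=# (1,1)=# (3,2)=. -> step gives (1,2)='#' but target has '.' -> reject
  (0,1)=. (0,3)=# (1,1)=# (3,2)=# -> step gives (1,2)='#' but target has '.' -> reject
  (0,1)=# (0,3)=. (1,1)=. (3,2)=. -> step gives (2,0)='.' but target has '#' -> reject
  (0,1)=# (0,3)=. (1,1)=. (3,2)=# -> step gives (2,0)='.' but target has '#' -> reject
  (0,1)=# (0,3)=. (1,1)=# (3,2)=. -> step gives (0,0)='#' but target has '.' -> reject
  (0,1)=# (0,3)=. (1,1)=# (3,2)=# -> step gives (0,0)='#' but target has '.' -> reject
  (0,1)=# (0,3)=# (1,1)=. (3,2)=. -> step gives (1,2)='#' but target has '.' -> reject
  (0,1)=# (0,3)=# (1,1)=. (3,2)=# -> step gives (1,2)='#' but target has '.' -> reject
  (0,1)=# (0,3)=# (1,1)=# (3,2)=. -> step gives (0,0)='#' but target has '.' -> reject
  (0,1)=# (0,3)=# (1,1)=# (3,2)=# -> step gives (0,0)='#' but target has '.' -> reject
Unique solution: (0,1)=dead, (0,3)=dead, (1,1)=live, (3,2)=dead.
Check: live-neighbor counts of every cell in the completed generation 0:
2210
2221
2320
1111
Applying B3/S23 to generation 0 with these counts gives:
....
##..
##..
....
which matches the target exactly.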